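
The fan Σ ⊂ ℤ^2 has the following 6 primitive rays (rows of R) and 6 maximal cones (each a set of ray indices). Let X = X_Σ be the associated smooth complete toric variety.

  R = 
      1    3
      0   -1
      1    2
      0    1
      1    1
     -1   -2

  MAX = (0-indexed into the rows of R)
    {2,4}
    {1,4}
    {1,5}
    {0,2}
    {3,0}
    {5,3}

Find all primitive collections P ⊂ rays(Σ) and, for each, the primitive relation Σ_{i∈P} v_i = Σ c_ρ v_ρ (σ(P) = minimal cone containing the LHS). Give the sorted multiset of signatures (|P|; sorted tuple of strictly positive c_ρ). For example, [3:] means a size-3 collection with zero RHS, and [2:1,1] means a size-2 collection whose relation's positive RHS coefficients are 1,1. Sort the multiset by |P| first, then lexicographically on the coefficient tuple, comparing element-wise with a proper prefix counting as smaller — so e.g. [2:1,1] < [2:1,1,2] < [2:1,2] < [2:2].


Δ(Σ) — 6 vertices, 9 min non-faces:

  P = {1,3}:  v_{1} + v_{3} = 0 ; sig = [2:]
  P = {2,5}:  v_{2} + v_{5} = 0 ; sig = [2:]
  P = {0,1}:  v_{0} + v_{1} = v_{2} ; sig = [2:1]
  P = {0,5}:  v_{0} + v_{5} = v_{3} ; sig = [2:1]
  P = {1,2}:  v_{1} + v_{2} = v_{4} ; sig = [2:1]
  P = {2,3}:  v_{2} + v_{3} = v_{0} ; sig = [2:1]
  P = {3,4}:  v_{3} + v_{4} = v_{2} ; sig = [2:1]
  P = {4,5}:  v_{4} + v_{5} = v_{1} ; sig = [2:1]
  P = {0,4}:  v_{0} + v_{4} = 2·v_{2} ; sig = [2:2]

Hence PRS(X_Σ) =
    |P|=2: 9 collections, coeffs (), (), (1), (1), (1), (1), (1), (1), (2)


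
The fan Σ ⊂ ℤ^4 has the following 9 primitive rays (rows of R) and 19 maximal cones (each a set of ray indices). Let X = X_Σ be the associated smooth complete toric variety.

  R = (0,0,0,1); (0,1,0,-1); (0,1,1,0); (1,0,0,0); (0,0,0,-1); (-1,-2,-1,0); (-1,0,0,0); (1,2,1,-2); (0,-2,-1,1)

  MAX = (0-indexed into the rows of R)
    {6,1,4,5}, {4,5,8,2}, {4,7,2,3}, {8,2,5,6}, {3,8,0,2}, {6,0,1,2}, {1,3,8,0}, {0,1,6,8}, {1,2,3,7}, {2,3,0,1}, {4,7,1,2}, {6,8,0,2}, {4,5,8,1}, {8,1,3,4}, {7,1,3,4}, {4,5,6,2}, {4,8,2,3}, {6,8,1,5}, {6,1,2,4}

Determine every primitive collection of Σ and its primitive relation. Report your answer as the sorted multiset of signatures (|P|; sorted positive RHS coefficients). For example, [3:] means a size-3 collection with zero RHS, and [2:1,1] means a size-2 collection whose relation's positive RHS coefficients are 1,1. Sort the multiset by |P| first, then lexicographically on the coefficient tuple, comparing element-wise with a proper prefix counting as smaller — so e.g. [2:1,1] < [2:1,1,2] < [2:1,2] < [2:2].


Primitive collections (12):

  {0,4}:  v_{0} + v_{4} = 0 ; sig = [2:]
  {3,6}:  v_{3} + v_{6} = 0 ; sig = [2:]
  {0,5}:  v_{0} + v_{5} = v_{6} + v_{8} ; sig = [2:1,1]
  {3,5}:  v_{3} + v_{5} = v_{4} + v_{8} ; sig = [2:1,1]
  {7,8}:  v_{7} + v_{8} = v_{3} + v_{4} ; sig = [2:1,1]
  {0,7}:  v_{0} + v_{7} = v_{1} + v_{2} + v_{3} ; sig = [2:1,1,1]
  {6,7}:  v_{6} + v_{7} = v_{1} + v_{2} + v_{4} ; sig = [2:1,1,1]
  {5,7}:  v_{5} + v_{7} = 2·v_{4} ; sig = [2:2]
  {1,2,8}:  v_{1} + v_{2} + v_{8} = 0 ; sig = [3:]
  {4,6,8}:  v_{4} + v_{6} + v_{8} = v_{5} ; sig = [3:1]
  {1,2,5}:  v_{1} + v_{2} + v_{5} = v_{4} + v_{6} ; sig = [3:1,1]
  {1,2,3,4}:  v_{1} + v_{2} + v_{3} + v_{4} = v_{7} ; sig = [4:1]

Hence PRS(X_Σ) =
    |P|=2: 8 collections, coeffs (), (), (1,1), (1,1), (1,1), (1,1,1), (1,1,1), (2)
    |P|=3: 3 collections, coeffs (), (1), (1,1)
    |P|=4: 1 collection, coeffs (1)


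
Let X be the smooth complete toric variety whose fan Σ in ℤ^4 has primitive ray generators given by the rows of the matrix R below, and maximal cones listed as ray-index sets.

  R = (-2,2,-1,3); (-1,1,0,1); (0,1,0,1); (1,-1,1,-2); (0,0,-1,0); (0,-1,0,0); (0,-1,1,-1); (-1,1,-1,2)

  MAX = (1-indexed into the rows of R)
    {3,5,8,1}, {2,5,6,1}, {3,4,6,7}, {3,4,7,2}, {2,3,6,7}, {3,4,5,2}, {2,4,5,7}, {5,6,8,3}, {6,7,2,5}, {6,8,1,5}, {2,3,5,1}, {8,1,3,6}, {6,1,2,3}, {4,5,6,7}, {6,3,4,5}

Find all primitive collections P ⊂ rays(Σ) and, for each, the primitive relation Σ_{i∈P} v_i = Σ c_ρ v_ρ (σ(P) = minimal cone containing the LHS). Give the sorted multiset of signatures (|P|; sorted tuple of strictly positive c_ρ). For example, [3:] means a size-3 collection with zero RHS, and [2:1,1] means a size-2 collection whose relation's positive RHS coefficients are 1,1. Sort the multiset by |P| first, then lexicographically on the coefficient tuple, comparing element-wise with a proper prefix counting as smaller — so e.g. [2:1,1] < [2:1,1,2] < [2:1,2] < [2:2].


The 9 primitive collections of Σ (r=8, n=4):

  {4,8}:  v_{4} + v_{8} = 0  →  sig = [2:]
  {1,4}:  v_{1} + v_{4} = v_{2}  →  sig = [2:1]
  {2,8}:  v_{2} + v_{8} = v_{1}  →  sig = [2:1]
  {7,8}:  v_{7} + v_{8} = v_{2} + v_{6}  →  sig = [2:1,1]
  {1,7}:  v_{1} + v_{7} = 2·v_{2} + v_{6}  →  sig = [2:1,2]
  {3,5,7}:  v_{3} + v_{5} + v_{7} = 0  →  sig = [3:]
  {2,4,6}:  v_{2} + v_{4} + v_{6} = v_{7}  →  sig = [3:1]
  {2,3,5,6}:  v_{2} + v_{3} + v_{5} + v_{6} = v_{8}  →  sig = [4:1]
  {1,3,5,6}:  v_{1} + v_{3} + v_{5} + v_{6} = 2·v_{8}  →  sig = [4:2]

Sorted signature multiset PRS(X):
    |P|=2: 5 collections, coeffs (), (1), (1), (1,1), (1,2)
    |P|=3: 2 collections, coeffs (), (1)
    |P|=4: 2 collections, coeffs (1), (2)


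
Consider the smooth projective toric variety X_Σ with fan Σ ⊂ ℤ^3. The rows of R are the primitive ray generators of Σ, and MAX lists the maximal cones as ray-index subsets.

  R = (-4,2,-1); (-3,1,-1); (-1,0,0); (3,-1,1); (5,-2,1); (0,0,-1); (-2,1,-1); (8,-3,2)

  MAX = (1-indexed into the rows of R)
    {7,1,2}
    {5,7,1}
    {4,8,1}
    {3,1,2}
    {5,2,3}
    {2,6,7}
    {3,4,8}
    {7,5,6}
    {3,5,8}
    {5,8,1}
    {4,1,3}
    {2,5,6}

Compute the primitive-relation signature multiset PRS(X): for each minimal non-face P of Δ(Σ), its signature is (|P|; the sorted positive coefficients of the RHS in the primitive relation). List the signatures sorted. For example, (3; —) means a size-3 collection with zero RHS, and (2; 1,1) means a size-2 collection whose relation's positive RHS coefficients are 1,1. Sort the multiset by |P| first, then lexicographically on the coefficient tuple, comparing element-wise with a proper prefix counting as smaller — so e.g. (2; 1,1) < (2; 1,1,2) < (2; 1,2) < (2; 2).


14 minimal non-faces of Δ(Σ) (on 8 rays):

  P={2,4}:  v_{2} + v_{4} = 0  →  sig = (2; —)
  P={2,8}:  v_{2} + v_{8} = v_{5}  →  sig = (2; 1)
  P={3,7}:  v_{3} + v_{7} = v_{2}  →  sig = (2; 1)
  P={4,5}:  v_{4} + v_{5} = v_{8}  →  sig = (2; 1)
  P={4,6}:  v_{4} + v_{6} = v_{5} + v_{7}  →  sig = (2; 1,1)
  P={4,7}:  v_{4} + v_{7} = v_{1} + v_{5}  →  sig = (2; 1,1)
  P={3,6}:  v_{3} + v_{6} = 2·v_{2} + v_{5}  →  sig = (2; 1,2)
  P={6,8}:  v_{6} + v_{8} = 2·v_{5} + v_{7}  →  sig = (2; 1,2)
  P={7,8}:  v_{7} + v_{8} = v_{1} + 2·v_{5}  →  sig = (2; 1,2)
  P={1,6}:  v_{1} + v_{6} = 2·v_{7}  →  sig = (2; 2)
  P={1,3,5}:  v_{1} + v_{3} + v_{5} = 0  →  sig = (3; —)
  P={1,2,5}:  v_{1} + v_{2} + v_{5} = v_{7}  →  sig = (3; 1)
  P={1,3,8}:  v_{1} + v_{3} + v_{8} = v_{4}  →  sig = (3; 1)
  P={2,5,7}:  v_{2} + v_{5} + v_{7} = v_{6}  →  sig = (3; 1)

Hence PRS(X_Σ) =
    |P|=2: 10 collections, coeffs (), (1), (1), (1), (1,1), (1,1), (1,2), (1,2), (1,2), (2)
    |P|=3: 4 collections, coeffs (), (1), (1), (1)


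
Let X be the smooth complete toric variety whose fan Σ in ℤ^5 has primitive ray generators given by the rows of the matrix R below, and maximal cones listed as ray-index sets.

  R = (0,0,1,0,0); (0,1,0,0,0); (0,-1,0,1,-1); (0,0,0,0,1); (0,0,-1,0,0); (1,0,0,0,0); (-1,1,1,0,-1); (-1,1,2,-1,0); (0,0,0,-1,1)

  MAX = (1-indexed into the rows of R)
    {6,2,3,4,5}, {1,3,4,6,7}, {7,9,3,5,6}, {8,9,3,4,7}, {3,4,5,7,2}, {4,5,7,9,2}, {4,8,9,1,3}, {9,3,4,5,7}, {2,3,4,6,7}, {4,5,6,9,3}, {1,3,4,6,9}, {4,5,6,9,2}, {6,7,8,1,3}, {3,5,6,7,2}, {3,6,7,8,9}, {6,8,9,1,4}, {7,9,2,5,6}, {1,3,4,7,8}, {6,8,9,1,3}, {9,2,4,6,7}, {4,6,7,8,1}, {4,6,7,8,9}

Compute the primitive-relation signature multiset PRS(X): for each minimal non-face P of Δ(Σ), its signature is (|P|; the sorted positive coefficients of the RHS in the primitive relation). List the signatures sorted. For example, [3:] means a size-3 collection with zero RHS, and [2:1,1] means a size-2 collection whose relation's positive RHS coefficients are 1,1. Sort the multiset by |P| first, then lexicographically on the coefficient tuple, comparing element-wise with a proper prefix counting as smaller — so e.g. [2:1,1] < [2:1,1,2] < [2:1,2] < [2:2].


Minimal non-faces — 9 found among 9 rays, 22 max cones:

  P={1,5}:  v_{1} + v_{5} = 0 — sig = [2:]
  P={5,8}:  v_{5} + v_{8} = v_{7} + v_{9} — sig = [2:1,1]
  P={1,2}:  v_{1} + v_{2} = v_{4} + v_{6} + v_{7} — sig = [2:1,1,1]
  P={2,8}:  v_{2} + v_{8} = v_{4} + v_{6} + 2·v_{7} + v_{9} — sig = [2:1,1,1,2]
  P={2,3,9}:  v_{2} + v_{3} + v_{9} = 0 — sig = [3:]
  P={1,7,9}:  v_{1} + v_{7} + v_{9} = v_{8} — sig = [3:1]
  P={4,5,6,7}:  v_{4} + v_{5} + v_{6} + v_{7} = v_{2} — sig = [4:1]
  P={3,4,6,8}:  v_{3} + v_{4} + v_{6} + v_{8} = 2·v_{1} — sig = [4:2]
  P={3,4,6,7,9}:  v_{3} + v_{4} + v_{6} + v_{7} + v_{9} = v_{1} — sig = [5:1]

Signatures (|P|; sorted positive RHS coefficients), sorted:
{ [2:],  [2:1,1],  [2:1,1,1],  [2:1,1,1,2],  [3:],  [3:1],  [4:1],  [4:2],  [5:1] }


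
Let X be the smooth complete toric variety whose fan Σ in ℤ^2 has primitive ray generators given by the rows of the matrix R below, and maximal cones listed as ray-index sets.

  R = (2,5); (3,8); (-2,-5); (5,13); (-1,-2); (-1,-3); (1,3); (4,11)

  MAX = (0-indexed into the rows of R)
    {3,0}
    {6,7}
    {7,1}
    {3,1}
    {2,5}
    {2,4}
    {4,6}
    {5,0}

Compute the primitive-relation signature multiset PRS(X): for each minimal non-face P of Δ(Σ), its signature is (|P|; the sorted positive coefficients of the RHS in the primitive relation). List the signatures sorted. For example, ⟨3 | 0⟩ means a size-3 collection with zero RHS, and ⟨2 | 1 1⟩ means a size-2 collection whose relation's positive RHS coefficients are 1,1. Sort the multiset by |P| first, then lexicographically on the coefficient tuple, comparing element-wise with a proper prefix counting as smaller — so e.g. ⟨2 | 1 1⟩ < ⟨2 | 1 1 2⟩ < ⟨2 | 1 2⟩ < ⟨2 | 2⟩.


Σ has 20 primitive collections:

  • {0,2}:  v_{0} + v_{2} = 0  ⟹  sig = ⟨2 | 0⟩
  • {5,6}:  v_{5} + v_{6} = 0  ⟹  sig = ⟨2 | 0⟩
  • {0,1}:  v_{0} + v_{1} = v_{3}  ⟹  sig = ⟨2 | 1⟩
  • {0,4}:  v_{0} + v_{4} = v_{6}  ⟹  sig = ⟨2 | 1⟩
  • {0,6}:  v_{0} + v_{6} = v_{1}  ⟹  sig = ⟨2 | 1⟩
  • {1,2}:  v_{1} + v_{2} = v_{6}  ⟹  sig = ⟨2 | 1⟩
  • {1,5}:  v_{1} + v_{5} = v_{0}  ⟹  sig = ⟨2 | 1⟩
  • {1,6}:  v_{1} + v_{6} = v_{7}  ⟹  sig = ⟨2 | 1⟩
  • {2,3}:  v_{2} + v_{3} = v_{1}  ⟹  sig = ⟨2 | 1⟩
  • {2,6}:  v_{2} + v_{6} = v_{4}  ⟹  sig = ⟨2 | 1⟩
  • {3,4}:  v_{3} + v_{4} = v_{7}  ⟹  sig = ⟨2 | 1⟩
  • {4,5}:  v_{4} + v_{5} = v_{2}  ⟹  sig = ⟨2 | 1⟩
  • {5,7}:  v_{5} + v_{7} = v_{1}  ⟹  sig = ⟨2 | 1⟩
  • {0,7}:  v_{0} + v_{7} = 2·v_{1}  ⟹  sig = ⟨2 | 2⟩
  • {1,4}:  v_{1} + v_{4} = 2·v_{6}  ⟹  sig = ⟨2 | 2⟩
  • {2,7}:  v_{2} + v_{7} = 2·v_{6}  ⟹  sig = ⟨2 | 2⟩
  • {3,5}:  v_{3} + v_{5} = 2·v_{0}  ⟹  sig = ⟨2 | 2⟩
  • {3,6}:  v_{3} + v_{6} = 2·v_{1}  ⟹  sig = ⟨2 | 2⟩
  • {3,7}:  v_{3} + v_{7} = 3·v_{1}  ⟹  sig = ⟨2 | 3⟩
  • {4,7}:  v_{4} + v_{7} = 3·v_{6}  ⟹  sig = ⟨2 | 3⟩

Hence PRS(X_Σ) =
    |P|=2: 20 collections, coeffs (), (), (1), (1), (1), (1), (1), (1), (1), (1), (1), (1), (1), (2), (2), (2), (2), (2), (3), (3)


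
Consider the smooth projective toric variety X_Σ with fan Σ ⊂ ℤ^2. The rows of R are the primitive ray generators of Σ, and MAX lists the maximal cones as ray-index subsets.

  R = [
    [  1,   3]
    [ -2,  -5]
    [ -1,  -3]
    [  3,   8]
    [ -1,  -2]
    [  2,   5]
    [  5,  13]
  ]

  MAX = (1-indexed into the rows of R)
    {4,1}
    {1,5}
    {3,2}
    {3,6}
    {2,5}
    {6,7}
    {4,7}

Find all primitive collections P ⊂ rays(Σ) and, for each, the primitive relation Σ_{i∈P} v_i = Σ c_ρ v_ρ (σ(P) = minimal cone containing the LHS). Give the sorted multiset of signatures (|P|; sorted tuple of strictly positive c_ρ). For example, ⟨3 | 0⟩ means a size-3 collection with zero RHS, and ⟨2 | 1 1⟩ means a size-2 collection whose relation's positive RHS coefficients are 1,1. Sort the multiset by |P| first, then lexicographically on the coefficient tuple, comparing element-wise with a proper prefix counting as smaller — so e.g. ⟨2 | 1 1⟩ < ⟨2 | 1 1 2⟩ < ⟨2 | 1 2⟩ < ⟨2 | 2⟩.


|primitive collections| = 14. Relations:

  P = {1,3}:  v_{1} + v_{3} = 0  so sig = ⟨2 | 0⟩
  P = {2,6}:  v_{2} + v_{6} = 0  so sig = ⟨2 | 0⟩
  P = {1,2}:  v_{1} + v_{2} = v_{5}  so sig = ⟨2 | 1⟩
  P = {1,6}:  v_{1} + v_{6} = v_{4}  so sig = ⟨2 | 1⟩
  P = {2,4}:  v_{2} + v_{4} = v_{1}  so sig = ⟨2 | 1⟩
  P = {2,7}:  v_{2} + v_{7} = v_{4}  so sig = ⟨2 | 1⟩
  P = {3,4}:  v_{3} + v_{4} = v_{6}  so sig = ⟨2 | 1⟩
  P = {3,5}:  v_{3} + v_{5} = v_{2}  so sig = ⟨2 | 1⟩
  P = {4,6}:  v_{4} + v_{6} = v_{7}  so sig = ⟨2 | 1⟩
  P = {5,6}:  v_{5} + v_{6} = v_{1}  so sig = ⟨2 | 1⟩
  P = {5,7}:  v_{5} + v_{7} = v_{1} + v_{4}  so sig = ⟨2 | 1 1⟩
  P = {1,7}:  v_{1} + v_{7} = 2·v_{4}  so sig = ⟨2 | 2⟩
  P = {3,7}:  v_{3} + v_{7} = 2·v_{6}  so sig = ⟨2 | 2⟩
  P = {4,5}:  v_{4} + v_{5} = 2·v_{1}  so sig = ⟨2 | 2⟩

so the primitive-relation signature multiset is
    |P|=2: 14 collections, coeffs (), (), (1), (1), (1), (1), (1), (1), (1), (1), (1,1), (2), (2), (2)


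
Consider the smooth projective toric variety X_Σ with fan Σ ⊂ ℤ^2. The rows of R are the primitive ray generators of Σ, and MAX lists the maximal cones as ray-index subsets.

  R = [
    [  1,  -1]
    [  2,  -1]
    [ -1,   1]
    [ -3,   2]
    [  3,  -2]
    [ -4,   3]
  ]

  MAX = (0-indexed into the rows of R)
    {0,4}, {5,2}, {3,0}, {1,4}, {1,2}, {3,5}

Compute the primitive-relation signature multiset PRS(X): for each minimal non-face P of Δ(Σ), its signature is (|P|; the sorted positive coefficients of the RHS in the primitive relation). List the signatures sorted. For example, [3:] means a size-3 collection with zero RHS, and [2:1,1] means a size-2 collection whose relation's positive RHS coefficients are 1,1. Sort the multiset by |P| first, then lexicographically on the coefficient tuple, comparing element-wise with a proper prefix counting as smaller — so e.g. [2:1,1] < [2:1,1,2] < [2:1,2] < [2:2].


Δ(Σ) — 6 vertices, 9 min non-faces:

  • {0,2}:  v_{0} + v_{2} = 0 — sig = [2:]
  • {3,4}:  v_{3} + v_{4} = 0 — sig = [2:]
  • {0,1}:  v_{0} + v_{1} = v_{4} — sig = [2:1]
  • {0,5}:  v_{0} + v_{5} = v_{3} — sig = [2:1]
  • {1,3}:  v_{1} + v_{3} = v_{2} — sig = [2:1]
  • {2,3}:  v_{2} + v_{3} = v_{5} — sig = [2:1]
  • {2,4}:  v_{2} + v_{4} = v_{1} — sig = [2:1]
  • {4,5}:  v_{4} + v_{5} = v_{2} — sig = [2:1]
  • {1,5}:  v_{1} + v_{5} = 2·v_{2} — sig = [2:2]

so the primitive-relation signature multiset is
    |P|=2: 9 collections, coeffs (), (), (1), (1), (1), (1), (1), (1), (2)


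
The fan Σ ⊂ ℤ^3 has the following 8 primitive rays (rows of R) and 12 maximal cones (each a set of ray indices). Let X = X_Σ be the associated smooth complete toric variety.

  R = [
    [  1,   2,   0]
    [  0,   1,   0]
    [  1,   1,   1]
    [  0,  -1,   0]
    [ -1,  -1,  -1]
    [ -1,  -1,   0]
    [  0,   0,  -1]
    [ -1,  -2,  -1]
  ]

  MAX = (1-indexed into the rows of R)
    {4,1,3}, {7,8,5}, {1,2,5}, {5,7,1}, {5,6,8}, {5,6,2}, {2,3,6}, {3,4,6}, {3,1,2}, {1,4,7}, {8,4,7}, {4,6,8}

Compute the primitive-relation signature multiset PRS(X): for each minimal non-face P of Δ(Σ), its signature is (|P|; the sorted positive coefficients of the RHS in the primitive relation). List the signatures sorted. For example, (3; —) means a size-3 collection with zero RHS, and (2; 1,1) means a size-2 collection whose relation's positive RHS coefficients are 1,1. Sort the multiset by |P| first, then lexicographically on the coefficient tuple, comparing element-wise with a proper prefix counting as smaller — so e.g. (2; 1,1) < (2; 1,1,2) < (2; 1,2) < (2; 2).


10 collections generate NE(X_Σ); each relation:

  P = {2,4}:  v_{2} + v_{4} = 0 — sig = (2; —)
  P = {3,5}:  v_{3} + v_{5} = 0 — sig = (2; —)
  P = {1,6}:  v_{1} + v_{6} = v_{2} — sig = (2; 1)
  P = {1,8}:  v_{1} + v_{8} = v_{7} — sig = (2; 1)
  P = {2,8}:  v_{2} + v_{8} = v_{5} — sig = (2; 1)
  P = {3,8}:  v_{3} + v_{8} = v_{4} — sig = (2; 1)
  P = {4,5}:  v_{4} + v_{5} = v_{8} — sig = (2; 1)
  P = {6,7}:  v_{6} + v_{7} = v_{5} — sig = (2; 1)
  P = {2,7}:  v_{2} + v_{7} = v_{1} + v_{5} — sig = (2; 1,1)
  P = {3,7}:  v_{3} + v_{7} = v_{1} + v_{4} — sig = (2; 1,1)

so the primitive-relation signature multiset is
    |P|=2: 10 collections, coeffs (), (), (1), (1), (1), (1), (1), (1), (1,1), (1,1)


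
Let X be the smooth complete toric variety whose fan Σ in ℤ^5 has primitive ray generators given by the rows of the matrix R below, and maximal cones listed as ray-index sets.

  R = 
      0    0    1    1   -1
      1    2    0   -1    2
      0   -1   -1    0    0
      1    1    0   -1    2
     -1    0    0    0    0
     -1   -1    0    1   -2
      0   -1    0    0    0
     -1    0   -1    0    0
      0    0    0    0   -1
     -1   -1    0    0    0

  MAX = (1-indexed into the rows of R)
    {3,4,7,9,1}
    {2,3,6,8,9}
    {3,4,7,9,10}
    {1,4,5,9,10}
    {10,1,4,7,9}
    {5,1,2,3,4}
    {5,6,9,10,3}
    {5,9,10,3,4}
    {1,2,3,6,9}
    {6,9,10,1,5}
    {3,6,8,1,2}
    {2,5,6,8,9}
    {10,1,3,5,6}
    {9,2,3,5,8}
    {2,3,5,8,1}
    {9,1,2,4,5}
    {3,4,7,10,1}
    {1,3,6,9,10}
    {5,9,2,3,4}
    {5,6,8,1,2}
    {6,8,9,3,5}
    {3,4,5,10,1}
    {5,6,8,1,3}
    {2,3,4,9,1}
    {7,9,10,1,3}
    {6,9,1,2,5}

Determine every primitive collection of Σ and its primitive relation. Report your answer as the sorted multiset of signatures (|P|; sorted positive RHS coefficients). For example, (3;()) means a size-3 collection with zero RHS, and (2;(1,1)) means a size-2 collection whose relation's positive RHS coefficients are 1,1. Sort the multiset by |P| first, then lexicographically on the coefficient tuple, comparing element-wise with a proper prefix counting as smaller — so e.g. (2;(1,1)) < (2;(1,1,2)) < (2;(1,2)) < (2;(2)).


Minimal non-faces — 12 found among 10 rays, 26 max cones:

  P={4,6}:  v_{4} + v_{6} = 0  ⇒ sig = (2;())
  P={2,7}:  v_{2} + v_{7} = v_{4}  ⇒ sig = (2;(1))
  P={5,7}:  v_{5} + v_{7} = v_{10}  ⇒ sig = (2;(1))
  P={2,10}:  v_{2} + v_{10} = v_{4} + v_{5}  ⇒ sig = (2;(1,1))
  P={7,8}:  v_{7} + v_{8} = v_{3} + v_{5}  ⇒ sig = (2;(1,1))
  P={4,8}:  v_{4} + v_{8} = v_{2} + v_{3} + v_{5}  ⇒ sig = (2;(1,1,1))
  P={6,7}:  v_{6} + v_{7} = v_{1} + v_{3} + v_{9} + v_{10}  ⇒ sig = (2;(1,1,1,1))
  P={8,10}:  v_{8} + v_{10} = v_{3} + 2·v_{5}  ⇒ sig = (2;(1,2))
  P={1,8,9}:  v_{1} + v_{8} + v_{9} = v_{2} + 2·v_{6}  ⇒ sig = (3;(1,2))
  P={1,3,5,9}:  v_{1} + v_{3} + v_{5} + v_{9} = v_{6}  ⇒ sig = (4;(1))
  P={2,3,5,6}:  v_{2} + v_{3} + v_{5} + v_{6} = v_{8}  ⇒ sig = (4;(1))
  P={1,3,4,9,10}:  v_{1} + v_{3} + v_{4} + v_{9} + v_{10} = v_{7}  ⇒ sig = (5;(1))

Signatures (|P|; sorted positive RHS coefficients), sorted:
    (2;())
    (2;(1))
    (2;(1))
    (2;(1,1))
    (2;(1,1))
    (2;(1,1,1))
    (2;(1,1,1,1))
    (2;(1,2))
    (3;(1,2))
    (4;(1))
    (4;(1))
    (5;(1))


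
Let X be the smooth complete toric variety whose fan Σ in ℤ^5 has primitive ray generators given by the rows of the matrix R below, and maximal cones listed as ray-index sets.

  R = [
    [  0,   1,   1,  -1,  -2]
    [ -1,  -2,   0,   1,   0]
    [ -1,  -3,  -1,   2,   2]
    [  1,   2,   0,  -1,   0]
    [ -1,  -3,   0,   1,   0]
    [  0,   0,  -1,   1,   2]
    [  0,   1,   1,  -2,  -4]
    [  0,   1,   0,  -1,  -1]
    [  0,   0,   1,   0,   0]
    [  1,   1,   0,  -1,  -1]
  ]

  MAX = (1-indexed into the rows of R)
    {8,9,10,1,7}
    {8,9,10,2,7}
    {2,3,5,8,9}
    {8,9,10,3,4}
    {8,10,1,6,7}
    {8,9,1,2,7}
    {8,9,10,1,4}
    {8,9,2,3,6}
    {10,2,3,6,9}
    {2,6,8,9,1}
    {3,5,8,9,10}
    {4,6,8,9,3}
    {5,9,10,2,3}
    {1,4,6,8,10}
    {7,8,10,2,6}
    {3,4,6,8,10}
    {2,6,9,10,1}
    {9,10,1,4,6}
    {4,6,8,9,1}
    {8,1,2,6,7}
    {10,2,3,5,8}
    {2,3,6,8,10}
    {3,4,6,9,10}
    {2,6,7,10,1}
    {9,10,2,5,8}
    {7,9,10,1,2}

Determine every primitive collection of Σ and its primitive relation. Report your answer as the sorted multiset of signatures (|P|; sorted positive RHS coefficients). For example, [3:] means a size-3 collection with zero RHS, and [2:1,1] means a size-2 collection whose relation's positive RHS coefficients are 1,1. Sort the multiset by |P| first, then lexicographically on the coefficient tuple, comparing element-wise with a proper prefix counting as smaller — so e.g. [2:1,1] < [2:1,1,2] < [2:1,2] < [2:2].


12 minimal non-faces of Δ(Σ) (on 10 rays):

  {2,4}:  v_{2} + v_{4} = 0  ⇒ sig = [2:]
  {1,3}:  v_{1} + v_{3} = v_{2}  ⇒ sig = [2:1]
  {5,6}:  v_{5} + v_{6} = v_{3}  ⇒ sig = [2:1]
  {4,7}:  v_{4} + v_{7} = v_{1} + v_{8} + v_{10}  ⇒ sig = [2:1,1,1]
  {4,5}:  v_{4} + v_{5} = v_{3} + v_{8} + v_{9} + v_{10}  ⇒ sig = [2:1,1,1,1]
  {1,5}:  v_{1} + v_{5} = 2·v_{2} + v_{8} + v_{9} + v_{10}  ⇒ sig = [2:1,1,1,2]
  {3,7}:  v_{3} + v_{7} = 2·v_{2} + v_{8} + v_{10}  ⇒ sig = [2:1,1,2]
  {5,7}:  v_{5} + v_{7} = 3·v_{2} + 2·v_{8} + v_{9} + 2·v_{10}  ⇒ sig = [2:1,2,2,3]
  {6,7,9}:  v_{6} + v_{7} + v_{9} = v_{1}  ⇒ sig = [3:1]
  {1,2,8,10}:  v_{1} + v_{2} + v_{8} + v_{10} = v_{7}  ⇒ sig = [4:1]
  {6,8,9,10}:  v_{6} + v_{8} + v_{9} + v_{10} = v_{4}  ⇒ sig = [4:1]
  {2,3,8,9,10}:  v_{2} + v_{3} + v_{8} + v_{9} + v_{10} = v_{5}  ⇒ sig = [5:1]

Signatures (|P|; sorted positive RHS coefficients), sorted:
{ [2:],  [2:1] ×2,  [2:1,1,1],  [2:1,1,1,1],  [2:1,1,1,2],  [2:1,1,2],  [2:1,2,2,3],  [3:1],  [4:1] ×2,  [5:1] }


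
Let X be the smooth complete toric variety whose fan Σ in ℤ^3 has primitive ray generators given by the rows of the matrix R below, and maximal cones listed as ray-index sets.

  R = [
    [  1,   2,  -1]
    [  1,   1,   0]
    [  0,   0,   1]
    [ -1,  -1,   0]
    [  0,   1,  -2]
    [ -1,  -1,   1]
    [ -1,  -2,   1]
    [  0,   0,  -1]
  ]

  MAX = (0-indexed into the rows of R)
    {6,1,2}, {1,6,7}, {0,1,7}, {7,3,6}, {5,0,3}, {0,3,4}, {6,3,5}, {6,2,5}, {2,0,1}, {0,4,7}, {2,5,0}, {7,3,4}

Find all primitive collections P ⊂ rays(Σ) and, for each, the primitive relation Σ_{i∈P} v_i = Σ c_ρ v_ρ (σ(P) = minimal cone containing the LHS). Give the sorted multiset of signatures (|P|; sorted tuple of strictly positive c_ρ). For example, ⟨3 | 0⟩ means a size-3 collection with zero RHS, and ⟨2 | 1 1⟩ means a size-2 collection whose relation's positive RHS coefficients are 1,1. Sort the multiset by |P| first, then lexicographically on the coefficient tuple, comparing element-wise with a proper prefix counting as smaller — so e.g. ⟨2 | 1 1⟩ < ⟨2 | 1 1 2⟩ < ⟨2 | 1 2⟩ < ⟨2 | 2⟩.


11 collections generate NE(X_Σ); each relation:

  P = {0,6}:  v_{0} + v_{6} = 0 ; sig = ⟨2 | 0⟩
  P = {1,3}:  v_{1} + v_{3} = 0 ; sig = ⟨2 | 0⟩
  P = {2,7}:  v_{2} + v_{7} = 0 ; sig = ⟨2 | 0⟩
  P = {1,5}:  v_{1} + v_{5} = v_{2} ; sig = ⟨2 | 1⟩
  P = {2,3}:  v_{2} + v_{3} = v_{5} ; sig = ⟨2 | 1⟩
  P = {5,7}:  v_{5} + v_{7} = v_{3} ; sig = ⟨2 | 1⟩
  P = {1,4}:  v_{1} + v_{4} = v_{0} + v_{7} ; sig = ⟨2 | 1 1⟩
  P = {2,4}:  v_{2} + v_{4} = v_{0} + v_{3} ; sig = ⟨2 | 1 1⟩
  P = {4,6}:  v_{4} + v_{6} = v_{3} + v_{7} ; sig = ⟨2 | 1 1⟩
  P = {4,5}:  v_{4} + v_{5} = v_{0} + 2·v_{3} ; sig = ⟨2 | 1 2⟩
  P = {0,3,7}:  v_{0} + v_{3} + v_{7} = v_{4} ; sig = ⟨3 | 1⟩

Sorted signature multiset PRS(X):
    |P|=2: 10 collections, coeffs (), (), (), (1), (1), (1), (1,1), (1,1), (1,1), (1,2)
    |P|=3: 1 collection, coeffs (1)


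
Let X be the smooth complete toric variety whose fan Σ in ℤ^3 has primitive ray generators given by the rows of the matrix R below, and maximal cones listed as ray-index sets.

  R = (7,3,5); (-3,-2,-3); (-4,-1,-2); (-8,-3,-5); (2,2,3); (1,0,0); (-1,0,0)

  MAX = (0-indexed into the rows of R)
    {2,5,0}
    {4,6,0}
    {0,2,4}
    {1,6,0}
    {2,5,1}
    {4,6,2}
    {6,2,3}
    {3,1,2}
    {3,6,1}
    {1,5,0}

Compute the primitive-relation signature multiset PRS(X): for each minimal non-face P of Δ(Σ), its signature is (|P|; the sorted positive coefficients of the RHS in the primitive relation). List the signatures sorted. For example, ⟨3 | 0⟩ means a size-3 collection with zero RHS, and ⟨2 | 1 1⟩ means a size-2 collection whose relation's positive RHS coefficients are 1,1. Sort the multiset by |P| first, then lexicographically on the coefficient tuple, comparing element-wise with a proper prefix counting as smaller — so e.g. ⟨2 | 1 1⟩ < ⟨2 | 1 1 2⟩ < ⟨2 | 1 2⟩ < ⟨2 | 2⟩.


Δ(Σ) — 7 vertices, 9 min non-faces:

  {5,6}:  v_{5} + v_{6} = 0 ; sig = ⟨2 | 0⟩
  {0,3}:  v_{0} + v_{3} = v_{6} ; sig = ⟨2 | 1⟩
  {1,4}:  v_{1} + v_{4} = v_{6} ; sig = ⟨2 | 1⟩
  {3,5}:  v_{3} + v_{5} = v_{1} + v_{2} ; sig = ⟨2 | 1 1⟩
  {4,5}:  v_{4} + v_{5} = v_{0} + v_{2} ; sig = ⟨2 | 1 1⟩
  {3,4}:  v_{3} + v_{4} = v_{2} + 2·v_{6} ; sig = ⟨2 | 1 2⟩
  {0,1,2}:  v_{0} + v_{1} + v_{2} = 0 ; sig = ⟨3 | 0⟩
  {0,2,6}:  v_{0} + v_{2} + v_{6} = v_{4} ; sig = ⟨3 | 1⟩
  {1,2,6}:  v_{1} + v_{2} + v_{6} = v_{3} ; sig = ⟨3 | 1⟩

Hence PRS(X_Σ) =
    ⟨2 | 0⟩
    ⟨2 | 1⟩
    ⟨2 | 1⟩
    ⟨2 | 1 1⟩
    ⟨2 | 1 1⟩
    ⟨2 | 1 2⟩
    ⟨3 | 0⟩
    ⟨3 | 1⟩
    ⟨3 | 1⟩


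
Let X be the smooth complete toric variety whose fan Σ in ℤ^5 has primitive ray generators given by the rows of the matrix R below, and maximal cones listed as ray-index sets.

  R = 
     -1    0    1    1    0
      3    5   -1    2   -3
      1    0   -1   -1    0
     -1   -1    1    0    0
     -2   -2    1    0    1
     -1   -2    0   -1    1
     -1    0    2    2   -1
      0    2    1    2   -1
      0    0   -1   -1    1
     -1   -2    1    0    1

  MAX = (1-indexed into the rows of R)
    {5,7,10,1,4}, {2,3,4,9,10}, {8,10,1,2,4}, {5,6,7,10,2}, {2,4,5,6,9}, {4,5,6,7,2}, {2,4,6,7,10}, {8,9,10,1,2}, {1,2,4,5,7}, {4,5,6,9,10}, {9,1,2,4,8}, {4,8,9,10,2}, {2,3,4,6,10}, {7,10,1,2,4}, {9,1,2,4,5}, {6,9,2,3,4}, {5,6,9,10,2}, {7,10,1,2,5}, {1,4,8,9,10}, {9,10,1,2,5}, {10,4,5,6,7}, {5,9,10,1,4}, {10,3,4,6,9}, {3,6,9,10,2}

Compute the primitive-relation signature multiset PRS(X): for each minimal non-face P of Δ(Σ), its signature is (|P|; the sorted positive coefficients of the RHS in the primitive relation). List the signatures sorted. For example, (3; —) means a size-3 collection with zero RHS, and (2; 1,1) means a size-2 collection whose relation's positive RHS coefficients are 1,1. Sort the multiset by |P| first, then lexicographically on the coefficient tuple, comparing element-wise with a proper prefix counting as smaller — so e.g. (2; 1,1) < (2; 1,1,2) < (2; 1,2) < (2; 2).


Σ has 12 primitive collections:

  • {1,3}:  v_{1} + v_{3} = 0  ⟹  sig = (2; —)
  • {1,6}:  v_{1} + v_{6} = v_{5}  ⟹  sig = (2; 1)
  • {3,5}:  v_{3} + v_{5} = v_{6}  ⟹  sig = (2; 1)
  • {6,8}:  v_{6} + v_{8} = v_{1}  ⟹  sig = (2; 1)
  • {7,9}:  v_{7} + v_{9} = v_{1}  ⟹  sig = (2; 1)
  • {3,7}:  v_{3} + v_{7} = v_{2} + v_{4} + v_{6} + v_{10}  ⟹  sig = (2; 1,1,1,1)
  • {3,8}:  v_{3} + v_{8} = v_{2} + v_{4} + v_{9} + v_{10}  ⟹  sig = (2; 1,1,1,1)
  • {7,8}:  v_{7} + v_{8} = 2·v_{1} + v_{2} + v_{4} + v_{10}  ⟹  sig = (2; 1,1,1,2)
  • {5,8}:  v_{5} + v_{8} = 2·v_{1}  ⟹  sig = (2; 2)
  • {2,4,5,10}:  v_{2} + v_{4} + v_{5} + v_{10} = v_{7}  ⟹  sig = (4; 1)
  • {2,4,6,9,10}:  v_{2} + v_{4} + v_{6} + v_{9} + v_{10} = 0  ⟹  sig = (5; —)
  • {1,2,4,9,10}:  v_{1} + v_{2} + v_{4} + v_{9} + v_{10} = v_{8}  ⟹  sig = (5; 1)

so the primitive-relation signature multiset is
[(2; —), (2; 1), (2; 1), (2; 1), (2; 1), (2; 1,1,1,1), (2; 1,1,1,1), (2; 1,1,1,2), (2; 2), (4; 1), (5; —), (5; 1)]


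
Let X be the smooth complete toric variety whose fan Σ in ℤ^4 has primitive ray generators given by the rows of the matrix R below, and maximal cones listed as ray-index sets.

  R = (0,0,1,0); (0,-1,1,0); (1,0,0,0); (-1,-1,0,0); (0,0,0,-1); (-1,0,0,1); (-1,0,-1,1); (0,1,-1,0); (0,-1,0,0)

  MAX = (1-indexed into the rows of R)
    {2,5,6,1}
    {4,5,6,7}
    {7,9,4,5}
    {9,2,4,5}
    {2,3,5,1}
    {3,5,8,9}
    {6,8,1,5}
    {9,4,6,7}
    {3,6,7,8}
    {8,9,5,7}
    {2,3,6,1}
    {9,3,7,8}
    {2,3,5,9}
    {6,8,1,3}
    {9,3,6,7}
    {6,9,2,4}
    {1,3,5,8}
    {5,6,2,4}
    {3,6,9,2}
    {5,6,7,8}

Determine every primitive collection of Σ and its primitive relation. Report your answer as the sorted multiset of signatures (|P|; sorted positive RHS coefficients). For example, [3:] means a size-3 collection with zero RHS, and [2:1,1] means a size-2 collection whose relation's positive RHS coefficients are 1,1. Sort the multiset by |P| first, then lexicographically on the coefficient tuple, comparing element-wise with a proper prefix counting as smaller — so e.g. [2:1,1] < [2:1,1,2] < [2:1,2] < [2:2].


Σ has 11 primitive collections:

  {2,8}:  v_{2} + v_{8} = 0 — sig = [2:]
  {1,7}:  v_{1} + v_{7} = v_{6} — sig = [2:1]
  {1,9}:  v_{1} + v_{9} = v_{2} — sig = [2:1]
  {3,4}:  v_{3} + v_{4} = v_{9} — sig = [2:1]
  {2,7}:  v_{2} + v_{7} = v_{6} + v_{9} — sig = [2:1,1]
  {4,8}:  v_{4} + v_{8} = v_{5} + v_{7} — sig = [2:1,1]
  {1,4}:  v_{1} + v_{4} = v_{2} + v_{5} + v_{6} — sig = [2:1,1,1]
  {3,5,6}:  v_{3} + v_{5} + v_{6} = 0 — sig = [3:]
  {5,6,9}:  v_{5} + v_{6} + v_{9} = v_{4} — sig = [3:1]
  {6,8,9}:  v_{6} + v_{8} + v_{9} = v_{7} — sig = [3:1]
  {3,5,7}:  v_{3} + v_{5} + v_{7} = v_{8} + v_{9} — sig = [3:1,1]

Sorted signature multiset PRS(X):
[[2:], [2:1], [2:1], [2:1], [2:1,1], [2:1,1], [2:1,1,1], [3:], [3:1], [3:1], [3:1,1]]


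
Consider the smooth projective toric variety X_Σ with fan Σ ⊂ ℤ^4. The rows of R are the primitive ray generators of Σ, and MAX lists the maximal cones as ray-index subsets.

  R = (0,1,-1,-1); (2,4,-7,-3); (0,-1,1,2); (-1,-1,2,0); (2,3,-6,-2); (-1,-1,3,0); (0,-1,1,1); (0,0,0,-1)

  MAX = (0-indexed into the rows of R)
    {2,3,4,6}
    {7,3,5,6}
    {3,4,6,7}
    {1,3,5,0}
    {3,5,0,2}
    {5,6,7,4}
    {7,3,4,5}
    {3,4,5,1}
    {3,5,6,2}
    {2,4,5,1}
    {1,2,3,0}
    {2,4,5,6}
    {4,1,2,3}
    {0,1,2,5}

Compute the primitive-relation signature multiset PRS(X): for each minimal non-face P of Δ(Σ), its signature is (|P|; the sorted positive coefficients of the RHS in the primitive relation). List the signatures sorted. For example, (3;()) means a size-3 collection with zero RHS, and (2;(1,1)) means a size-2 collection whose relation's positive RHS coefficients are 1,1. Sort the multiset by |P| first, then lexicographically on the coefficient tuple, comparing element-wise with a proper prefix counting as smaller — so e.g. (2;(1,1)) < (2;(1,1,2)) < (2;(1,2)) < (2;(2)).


Minimal non-faces — 9 found among 8 rays, 14 max cones:

  P={0,6}:  v_{0} + v_{6} = 0  ⇒ sig = (2;())
  P={0,4}:  v_{0} + v_{4} = v_{1}  ⇒ sig = (2;(1))
  P={1,6}:  v_{1} + v_{6} = v_{4}  ⇒ sig = (2;(1))
  P={2,7}:  v_{2} + v_{7} = v_{6}  ⇒ sig = (2;(1))
  P={0,7}:  v_{0} + v_{7} = v_{3} + v_{4} + v_{5}  ⇒ sig = (2;(1,1,1))
  P={1,7}:  v_{1} + v_{7} = v_{3} + 2·v_{4} + v_{5}  ⇒ sig = (2;(1,1,2))
  P={2,3,4,5}:  v_{2} + v_{3} + v_{4} + v_{5} = 0  ⇒ sig = (4;())
  P={1,2,3,5}:  v_{1} + v_{2} + v_{3} + v_{5} = v_{0}  ⇒ sig = (4;(1))
  P={3,4,5,6}:  v_{3} + v_{4} + v_{5} + v_{6} = v_{7}  ⇒ sig = (4;(1))

Hence PRS(X_Σ) =
{ (2;()),  (2;(1)) ×3,  (2;(1,1,1)),  (2;(1,1,2)),  (4;()),  (4;(1)) ×2 }


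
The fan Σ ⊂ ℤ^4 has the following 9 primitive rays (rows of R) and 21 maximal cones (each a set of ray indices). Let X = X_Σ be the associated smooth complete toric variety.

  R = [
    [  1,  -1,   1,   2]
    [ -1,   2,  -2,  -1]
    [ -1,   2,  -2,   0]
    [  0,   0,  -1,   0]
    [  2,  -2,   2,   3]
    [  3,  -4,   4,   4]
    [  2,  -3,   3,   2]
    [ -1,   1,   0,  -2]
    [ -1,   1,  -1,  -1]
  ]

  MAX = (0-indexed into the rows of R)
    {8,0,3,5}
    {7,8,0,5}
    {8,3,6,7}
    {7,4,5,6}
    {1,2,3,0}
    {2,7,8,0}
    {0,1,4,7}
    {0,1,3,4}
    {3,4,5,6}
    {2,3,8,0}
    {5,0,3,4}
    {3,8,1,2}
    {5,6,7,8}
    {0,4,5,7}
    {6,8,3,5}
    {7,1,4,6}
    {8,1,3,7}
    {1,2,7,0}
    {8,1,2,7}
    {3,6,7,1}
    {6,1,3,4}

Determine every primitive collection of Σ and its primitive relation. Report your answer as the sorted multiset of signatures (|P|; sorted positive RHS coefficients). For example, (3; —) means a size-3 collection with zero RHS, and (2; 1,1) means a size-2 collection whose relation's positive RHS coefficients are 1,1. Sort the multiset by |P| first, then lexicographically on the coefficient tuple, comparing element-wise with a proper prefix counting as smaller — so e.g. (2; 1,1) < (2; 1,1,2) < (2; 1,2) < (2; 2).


12 collections generate NE(X_Σ); each relation:

  P={0,6}:  v_{0} + v_{6} = v_{5}  ⇒ sig = (2; 1)
  P={1,5}:  v_{1} + v_{5} = v_{4}  ⇒ sig = (2; 1)
  P={2,6}:  v_{2} + v_{6} = v_{0}  ⇒ sig = (2; 1)
  P={4,8}:  v_{4} + v_{8} = v_{0}  ⇒ sig = (2; 1)
  P={2,4}:  v_{2} + v_{4} = 2·v_{0} + v_{1}  ⇒ sig = (2; 1,2)
  P={2,5}:  v_{2} + v_{5} = 2·v_{0}  ⇒ sig = (2; 2)
  P={0,3,7}:  v_{0} + v_{3} + v_{7} = 0  ⇒ sig = (3; —)
  P={1,6,8}:  v_{1} + v_{6} + v_{8} = 0  ⇒ sig = (3; —)
  P={0,1,8}:  v_{0} + v_{1} + v_{8} = v_{2}  ⇒ sig = (3; 1)
  P={3,5,7}:  v_{3} + v_{5} + v_{7} = v_{6}  ⇒ sig = (3; 1)
  P={2,3,7}:  v_{2} + v_{3} + v_{7} = v_{1} + v_{8}  ⇒ sig = (3; 1,1)
  P={3,4,7}:  v_{3} + v_{4} + v_{7} = v_{1} + v_{6}  ⇒ sig = (3; 1,1)

Sorted signature multiset PRS(X):
    |P|=2: 6 collections, coeffs (1), (1), (1), (1), (1,2), (2)
    |P|=3: 6 collections, coeffs (), (), (1), (1), (1,1), (1,1)


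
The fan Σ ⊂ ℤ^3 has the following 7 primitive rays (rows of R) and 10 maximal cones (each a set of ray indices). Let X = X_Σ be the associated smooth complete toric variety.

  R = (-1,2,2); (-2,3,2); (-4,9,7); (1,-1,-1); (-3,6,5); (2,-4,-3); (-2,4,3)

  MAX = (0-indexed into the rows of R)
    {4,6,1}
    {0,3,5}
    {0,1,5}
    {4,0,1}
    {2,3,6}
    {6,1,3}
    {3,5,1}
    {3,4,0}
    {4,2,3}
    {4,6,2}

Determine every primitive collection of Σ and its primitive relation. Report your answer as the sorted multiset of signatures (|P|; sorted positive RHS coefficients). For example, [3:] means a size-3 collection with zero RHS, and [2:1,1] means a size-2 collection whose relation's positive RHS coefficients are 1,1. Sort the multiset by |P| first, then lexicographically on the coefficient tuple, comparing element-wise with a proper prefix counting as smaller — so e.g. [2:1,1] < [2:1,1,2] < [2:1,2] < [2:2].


Primitive collections (9):

  P = {5,6}:  v_{5} + v_{6} = 0  →  sig = [2:]
  P = {0,6}:  v_{0} + v_{6} = v_{4}  →  sig = [2:1]
  P = {4,5}:  v_{4} + v_{5} = v_{0}  →  sig = [2:1]
  P = {2,5}:  v_{2} + v_{5} = v_{3} + v_{4}  →  sig = [2:1,1]
  P = {0,2}:  v_{0} + v_{2} = v_{3} + 2·v_{4}  →  sig = [2:1,2]
  P = {1,2}:  v_{1} + v_{2} = 3·v_{6}  →  sig = [2:3]
  P = {0,1,3}:  v_{0} + v_{1} + v_{3} = v_{6}  →  sig = [3:1]
  P = {3,4,6}:  v_{3} + v_{4} + v_{6} = v_{2}  →  sig = [3:1]
  P = {1,3,4}:  v_{1} + v_{3} + v_{4} = 2·v_{6}  →  sig = [3:2]

Sorted signature multiset PRS(X):
    |P|=2: 6 collections, coeffs (), (1), (1), (1,1), (1,2), (3)
    |P|=3: 3 collections, coeffs (1), (1), (2)


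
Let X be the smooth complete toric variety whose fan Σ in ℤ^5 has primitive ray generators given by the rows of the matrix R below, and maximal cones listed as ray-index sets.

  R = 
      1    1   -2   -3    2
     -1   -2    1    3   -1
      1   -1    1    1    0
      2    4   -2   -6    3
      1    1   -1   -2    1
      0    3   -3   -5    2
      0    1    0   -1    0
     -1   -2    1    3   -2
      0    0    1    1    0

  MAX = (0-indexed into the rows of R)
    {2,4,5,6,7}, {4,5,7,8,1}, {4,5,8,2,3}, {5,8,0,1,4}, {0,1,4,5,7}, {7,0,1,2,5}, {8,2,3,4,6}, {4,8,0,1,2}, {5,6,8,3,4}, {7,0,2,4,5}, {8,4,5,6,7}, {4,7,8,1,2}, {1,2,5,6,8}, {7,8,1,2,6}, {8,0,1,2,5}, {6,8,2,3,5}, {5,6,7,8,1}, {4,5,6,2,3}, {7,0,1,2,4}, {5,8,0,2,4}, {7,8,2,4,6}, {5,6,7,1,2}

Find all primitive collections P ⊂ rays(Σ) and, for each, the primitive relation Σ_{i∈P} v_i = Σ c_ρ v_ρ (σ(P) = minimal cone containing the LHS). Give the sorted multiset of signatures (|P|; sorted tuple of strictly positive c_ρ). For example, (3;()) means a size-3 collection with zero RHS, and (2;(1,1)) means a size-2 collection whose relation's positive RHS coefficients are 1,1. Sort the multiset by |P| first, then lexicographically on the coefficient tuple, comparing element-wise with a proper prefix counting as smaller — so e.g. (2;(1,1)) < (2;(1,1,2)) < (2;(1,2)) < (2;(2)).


Σ has 9 primitive collections:

  P = {0,6}:  v_{0} + v_{6} = v_{2} + v_{5} — sig = (2;(1,1))
  P = {3,7}:  v_{3} + v_{7} = v_{4} + v_{6} — sig = (2;(1,1))
  P = {1,3}:  v_{1} + v_{3} = v_{2} + v_{5} + v_{8} — sig = (2;(1,1,1))
  P = {0,3}:  v_{0} + v_{3} = 2·v_{2} + v_{4} + 2·v_{5} + v_{8} — sig = (2;(1,1,2,2))
  P = {1,4,6}:  v_{1} + v_{4} + v_{6} = 0 — sig = (3;())
  P = {0,7,8}:  v_{0} + v_{7} + v_{8} = v_{1} + v_{4} — sig = (3;(1,1))
  P = {2,5,7,8}:  v_{2} + v_{5} + v_{7} + v_{8} = 0 — sig = (4;())
  P = {1,2,4,5}:  v_{1} + v_{2} + v_{4} + v_{5} = v_{0} — sig = (4;(1))
  P = {2,4,5,6,8}:  v_{2} + v_{4} + v_{5} + v_{6} + v_{8} = v_{3} — sig = (5;(1))

Hence PRS(X_Σ) =
{ (2;(1,1)) ×2,  (2;(1,1,1)),  (2;(1,1,2,2)),  (3;()),  (3;(1,1)),  (4;()),  (4;(1)),  (5;(1)) }


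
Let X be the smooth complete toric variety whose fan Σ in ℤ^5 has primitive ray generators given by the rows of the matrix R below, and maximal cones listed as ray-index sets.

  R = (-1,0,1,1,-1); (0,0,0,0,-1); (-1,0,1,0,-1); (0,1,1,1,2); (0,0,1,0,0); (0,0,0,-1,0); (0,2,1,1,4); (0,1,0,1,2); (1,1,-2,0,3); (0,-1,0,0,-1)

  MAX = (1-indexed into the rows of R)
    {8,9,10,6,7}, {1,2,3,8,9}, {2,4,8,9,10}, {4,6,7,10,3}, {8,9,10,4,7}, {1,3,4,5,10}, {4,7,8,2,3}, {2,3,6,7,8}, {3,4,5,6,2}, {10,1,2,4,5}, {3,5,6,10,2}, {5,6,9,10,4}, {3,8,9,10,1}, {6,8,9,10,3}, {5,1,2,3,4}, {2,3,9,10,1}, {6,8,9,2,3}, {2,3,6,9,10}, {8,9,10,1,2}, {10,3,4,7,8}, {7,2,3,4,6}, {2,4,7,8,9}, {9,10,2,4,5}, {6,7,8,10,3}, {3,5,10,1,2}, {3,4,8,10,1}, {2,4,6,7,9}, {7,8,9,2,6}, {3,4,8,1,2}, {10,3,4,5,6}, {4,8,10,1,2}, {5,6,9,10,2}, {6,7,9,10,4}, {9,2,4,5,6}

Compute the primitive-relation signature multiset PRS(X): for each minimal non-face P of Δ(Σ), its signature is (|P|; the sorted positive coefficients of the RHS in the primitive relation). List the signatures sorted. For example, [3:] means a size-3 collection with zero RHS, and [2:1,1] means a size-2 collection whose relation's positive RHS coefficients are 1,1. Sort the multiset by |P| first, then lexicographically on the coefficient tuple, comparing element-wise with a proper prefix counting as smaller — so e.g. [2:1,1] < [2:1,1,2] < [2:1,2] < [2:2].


The 15 primitive collections of Σ (r=10, n=5):

  • {1,6}:  v_{1} + v_{6} = v_{3}  so sig = [2:1]
  • {5,8}:  v_{5} + v_{8} = v_{4}  so sig = [2:1]
  • {1,7}:  v_{1} + v_{7} = v_{3} + v_{4} + v_{8}  so sig = [2:1,1,1]
  • {5,7}:  v_{5} + v_{7} = 2·v_{4} + v_{6}  so sig = [2:1,2]
  • {1,5,9}:  v_{1} + v_{5} + v_{9} = v_{8}  so sig = [3:1]
  • {2,7,10}:  v_{2} + v_{7} + v_{10} = v_{4}  so sig = [3:1]
  • {4,6,8}:  v_{4} + v_{6} + v_{8} = v_{7}  so sig = [3:1]
  • {3,5,9}:  v_{3} + v_{5} + v_{9} = v_{6} + v_{8}  so sig = [3:1,1]
  • {3,4,9}:  v_{3} + v_{4} + v_{9} = v_{6} + 2·v_{8}  so sig = [3:1,2]
  • {1,4,9}:  v_{1} + v_{4} + v_{9} = 2·v_{8}  so sig = [3:2]
  • {3,7,9}:  v_{3} + v_{7} + v_{9} = 2·v_{6} + 3·v_{8}  so sig = [3:2,3]
  • {2,6,8,10}:  v_{2} + v_{6} + v_{8} + v_{10} = 0  so sig = [4:]
  • {2,3,8,10}:  v_{2} + v_{3} + v_{8} + v_{10} = v_{1}  so sig = [4:1]
  • {2,4,6,10}:  v_{2} + v_{4} + v_{6} + v_{10} = v_{5}  so sig = [4:1]
  • {2,3,4,10}:  v_{2} + v_{3} + v_{4} + v_{10} = v_{1} + v_{5}  so sig = [4:1,1]

Hence PRS(X_Σ) =
{ [2:1] ×2,  [2:1,1,1],  [2:1,2],  [3:1] ×3,  [3:1,1],  [3:1,2],  [3:2],  [3:2,3],  [4:],  [4:1] ×2,  [4:1,1] }
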